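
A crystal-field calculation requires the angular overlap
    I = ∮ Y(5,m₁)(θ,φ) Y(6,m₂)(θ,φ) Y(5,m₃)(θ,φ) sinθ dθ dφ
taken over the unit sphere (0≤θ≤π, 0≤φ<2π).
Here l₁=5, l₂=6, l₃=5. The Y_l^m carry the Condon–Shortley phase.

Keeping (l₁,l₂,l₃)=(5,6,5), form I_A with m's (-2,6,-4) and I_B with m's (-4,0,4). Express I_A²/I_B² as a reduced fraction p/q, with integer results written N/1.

Same 5,6,5: normalisation and zero-m 3j drop out of the ratio.
A: Δ: 6! 4! 6! / 17! → 1/28588560; sum: t=6:+1/3110400 = 1/3110400; 3j²(5 6 5; -2 6 -4) = Δ·Π!·Σ² = 21/1105  (sign -1)
B: Δ: 6! 4! 6! / 17! → 1/28588560; sum: t=5:−1/345600 t=6:+1/3110400 = -1/388800; 3j²(5 6 5; -4 0 4) = Δ·Π!·Σ² = 192/12155  (sign +1)
I_A²/I_B² = (21/1105)/(192/12155) = 77/64

77/64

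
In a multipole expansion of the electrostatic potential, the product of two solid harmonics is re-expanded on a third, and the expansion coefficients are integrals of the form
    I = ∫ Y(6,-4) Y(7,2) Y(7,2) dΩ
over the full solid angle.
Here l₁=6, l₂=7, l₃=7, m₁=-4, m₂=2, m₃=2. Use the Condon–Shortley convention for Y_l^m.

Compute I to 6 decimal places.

Checks pass: Σm=0; 20 even; l₃=7∈[1,13].
(2·6+1)(2·7+1)(2·7+1) = 2925
Δ: 6! 6! 8! / 21! → 1/2444321880
sum: t=0:+1/2612736000 t=1:−1/20736000 t=2:+1/1658880 t=3:−1/746496 t=4:+1/1658880 t=5:−1/20736000 t=6:+1/2612736000 = -1/4354560
3j²(6 7 7; 0 0 0) = Δ·Π!·Σ² = 1000/138567  (sign +1)
sum: t=4:+1/24883200 t=5:−1/8294400 t=6:+1/24883200 = -1/24883200
3j²(6 7 7; -4 2 2) = Δ·Π!·Σ² = 420/46189  (sign +1)
combine: 4πI² = 2925·1000/138567·420/46189 = 31500000/164109517
take √, sign +1: I = 0.12359004

0.123590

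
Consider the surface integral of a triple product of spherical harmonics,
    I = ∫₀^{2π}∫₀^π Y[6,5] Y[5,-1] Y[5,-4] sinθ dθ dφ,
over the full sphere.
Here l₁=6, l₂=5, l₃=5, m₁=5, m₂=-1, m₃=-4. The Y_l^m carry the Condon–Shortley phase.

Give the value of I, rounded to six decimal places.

0.158629

m-sum 0 ✓  L=16 even ✓  1≤5≤11 ✓
Π(2lᵢ+1) = 13×11×11 = 1573
triangle coeff Δ(6,5,5) = 1/28588560
Σ_t [1,5]: t=1:−1/345600 t=2:+1/13824 t=3:−1/5184 t=4:+1/13824 t=5:−1/345600 = -7/129600
(3j)²=80/7293 [(6 5 5; 0 0 0)], sign=+1
Σ_t [0,1]: t=0:+1/2073600 t=1:−1/518400 = -1/691200
(3j)²=81/4420 [(6 5 5; 5 -1 -4)], sign=+1
⇒ 4πI² = 1188/3757
I = (+1)√(1188/3757/(4π)) = 0.15862904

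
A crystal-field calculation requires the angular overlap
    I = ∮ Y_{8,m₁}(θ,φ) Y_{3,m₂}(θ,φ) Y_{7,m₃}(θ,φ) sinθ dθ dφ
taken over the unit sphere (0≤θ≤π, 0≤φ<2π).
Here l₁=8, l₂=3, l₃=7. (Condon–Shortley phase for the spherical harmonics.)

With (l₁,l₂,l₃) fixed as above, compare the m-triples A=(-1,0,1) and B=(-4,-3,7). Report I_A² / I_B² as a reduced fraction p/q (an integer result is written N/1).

2523/65

l's match ⇒ only the (l;m) 3-j factors differ between A and B.
A: triangle coeff Δ(8,3,7) = 1/5290740; Σ_t [1,3]: t=1:−1/11612160 t=2:+1/2419200 t=3:−1/6220800 = 29/174182400; (3j)²=841/83980 [(8 3 7; -1 0 1)], sign=+1
B: triangle coeff Δ(8,3,7) = 1/5290740; Σ_t [0,0]: t=0:+1/22992076800 = 1/22992076800; (3j)²=1/3876 [(8 3 7; -4 -3 7)], sign=+1
I_A²/I_B² = (841/83980)/(1/3876) = 2523/65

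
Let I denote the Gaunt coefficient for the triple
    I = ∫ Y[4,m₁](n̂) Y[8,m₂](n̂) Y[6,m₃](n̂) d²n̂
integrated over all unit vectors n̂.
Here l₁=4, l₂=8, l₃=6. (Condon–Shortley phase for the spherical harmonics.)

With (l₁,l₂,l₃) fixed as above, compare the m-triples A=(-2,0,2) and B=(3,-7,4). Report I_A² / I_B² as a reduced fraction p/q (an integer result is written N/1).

Same 4,8,6: normalisation and zero-m 3j drop out of the ratio.
A: Δ: 6! 2! 10! / 19! → 1/23279256; sum: t=4:+1/1658880 t=5:−1/3628800 t=6:+1/116121600 = 13/38707200; 3j²(4 8 6; -2 0 2) = Δ·Π!·Σ² = 39/3553  (sign +1)
B: Δ: 6! 2! 10! / 19! → 1/23279256; sum: t=0:+1/261273600 t=1:−1/870912000 = 1/373248000; 3j²(4 8 6; 3 -7 4) = Δ·Π!·Σ² = 343/23256  (sign +1)
I_A²/I_B² = (39/3553)/(343/23256) = 2808/3773

2808/3773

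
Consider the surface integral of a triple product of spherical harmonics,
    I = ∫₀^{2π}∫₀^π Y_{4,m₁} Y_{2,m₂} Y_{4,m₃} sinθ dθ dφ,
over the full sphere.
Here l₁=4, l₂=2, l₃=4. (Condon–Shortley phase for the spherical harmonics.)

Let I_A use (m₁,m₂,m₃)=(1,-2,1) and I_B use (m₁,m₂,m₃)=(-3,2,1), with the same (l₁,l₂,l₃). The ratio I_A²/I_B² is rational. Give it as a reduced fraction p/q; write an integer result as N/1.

l's match ⇒ only the (l;m) 3-j factors differ between A and B.
A: triangle coeff Δ(4,2,4) = 1/13860; Σ_t [0,0]: t=0:+1/144 = 1/144; (3j)²=10/231 [(4 2 4; 1 -2 1)], sign=-1
B: triangle coeff Δ(4,2,4) = 1/13860; Σ_t [2,2]: t=2:+1/480 = 1/480; (3j)²=3/110 [(4 2 4; -3 2 1)], sign=-1
I_A²/I_B² = (10/231)/(3/110) = 100/63

100/63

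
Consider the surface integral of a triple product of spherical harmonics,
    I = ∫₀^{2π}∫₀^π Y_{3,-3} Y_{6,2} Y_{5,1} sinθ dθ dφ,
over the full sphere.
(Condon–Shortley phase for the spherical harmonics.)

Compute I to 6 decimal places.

-0.174062

Rules hold: Σm=0, L=14 even, 3≤5≤9.
N = 7·13·11 = 1001
Δ = 4!·2!·8!/15! = 1/675675
Racah Σ t=1..3: t=1:−1/8640 t=2:+1/2304 t=3:−1/8640 = 7/34560
⇒ 3j(3 6 5; 0 0 0)² = 7/429, sgn -1
Racah Σ t=4..4: t=4:+1/27648 = 1/27648
⇒ 3j(3 6 5; -3 2 1)² = 10/429, sgn +1
4πI² = N·(3j₀)²·(3jₘ)² = 490/1287
I = -1·√(0.38073/4π) = -0.17406195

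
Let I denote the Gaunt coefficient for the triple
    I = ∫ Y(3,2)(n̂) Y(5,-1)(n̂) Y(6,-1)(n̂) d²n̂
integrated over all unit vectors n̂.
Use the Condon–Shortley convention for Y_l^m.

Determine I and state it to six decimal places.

0.134828

Rules hold: Σm=0, L=14 even, 2≤6≤8.
N = 7·11·13 = 1001
Δ = 2!·4!·8!/15! = 1/675675
Racah Σ t=0..2: t=0:+1/8640 t=1:−1/2304 t=2:+1/8640 = -7/34560
⇒ 3j(3 5 6; 0 0 0)² = 7/429, sgn -1
Racah Σ t=0..1: t=0:+1/6912 t=1:−1/17280 = 1/11520
⇒ 3j(3 5 6; 2 -1 -1)² = 2/143, sgn -1
4πI² = N·(3j₀)²·(3jₘ)² = 98/429
I = +1·√(0.228438/4π) = 0.13482780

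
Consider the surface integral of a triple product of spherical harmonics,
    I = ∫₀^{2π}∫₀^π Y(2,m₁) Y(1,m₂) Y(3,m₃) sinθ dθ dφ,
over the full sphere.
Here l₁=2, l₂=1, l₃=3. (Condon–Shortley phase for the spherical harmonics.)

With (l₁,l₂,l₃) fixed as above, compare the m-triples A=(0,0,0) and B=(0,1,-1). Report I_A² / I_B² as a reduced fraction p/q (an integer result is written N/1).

Same 2,1,3: normalisation and zero-m 3j drop out of the ratio.
A: Δ: 0! 4! 2! / 7! → 1/105; sum: t=0:+1/4 = 1/4; 3j²(2 1 3; 0 0 0) = Δ·Π!·Σ² = 3/35  (sign -1)
B: Δ: 0! 4! 2! / 7! → 1/105; sum: t=0:+1/8 = 1/8; 3j²(2 1 3; 0 1 -1) = Δ·Π!·Σ² = 2/35  (sign +1)
I_A²/I_B² = (3/35)/(2/35) = 3/2

3/2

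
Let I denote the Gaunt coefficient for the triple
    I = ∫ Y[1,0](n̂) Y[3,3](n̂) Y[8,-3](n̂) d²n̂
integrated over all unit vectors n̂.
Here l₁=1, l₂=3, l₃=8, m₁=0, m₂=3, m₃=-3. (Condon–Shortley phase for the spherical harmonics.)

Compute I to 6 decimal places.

0.000000

l₃=8 ∉ [2,4] — triangle fails ⇒ I = 0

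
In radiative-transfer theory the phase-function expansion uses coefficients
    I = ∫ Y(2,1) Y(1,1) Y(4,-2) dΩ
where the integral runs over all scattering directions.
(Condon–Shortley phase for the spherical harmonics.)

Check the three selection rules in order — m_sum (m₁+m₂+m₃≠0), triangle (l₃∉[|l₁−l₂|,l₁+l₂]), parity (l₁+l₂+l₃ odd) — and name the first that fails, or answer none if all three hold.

triangle

azimuthal sum: 1 + 1 − 2 = 0  ✓
1 ≤ 4 ≤ 3 (triangle on l)  ✗
L = 2 + 1 + 4 = 7 (odd)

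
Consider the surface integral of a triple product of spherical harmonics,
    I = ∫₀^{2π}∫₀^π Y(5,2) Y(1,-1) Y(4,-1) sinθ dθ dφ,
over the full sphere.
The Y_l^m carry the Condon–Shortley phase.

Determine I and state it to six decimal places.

Checks pass: Σm=0; 10 even; l₃=4∈[4,6].
(2·5+1)(2·1+1)(2·4+1) = 297
Δ: 2! 8! 0! / 11! → 1/495
sum: t=1:−1/576 = -1/576
3j²(5 1 4; 0 0 0) = Δ·Π!·Σ² = 5/99  (sign -1)
sum: t=0:+1/1440 = 1/1440
3j²(5 1 4; 2 -1 -1) = Δ·Π!·Σ² = 7/165  (sign -1)
combine: 4πI² = 297·5/99·7/165 = 7/11
take √, sign +1: I = 0.22503380

0.225034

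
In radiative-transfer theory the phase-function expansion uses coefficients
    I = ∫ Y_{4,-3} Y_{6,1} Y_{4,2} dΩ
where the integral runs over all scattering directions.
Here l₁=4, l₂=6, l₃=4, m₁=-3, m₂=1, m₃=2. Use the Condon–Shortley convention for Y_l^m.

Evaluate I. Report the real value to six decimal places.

Checks pass: Σm=0; 14 even; l₃=4∈[2,10].
(2·4+1)(2·6+1)(2·4+1) = 1053
Δ: 6! 2! 6! / 15! → 1/1261260
sum: t=2:+1/4608 t=3:−1/1296 t=4:+1/4608 = -7/20736
3j²(4 6 4; 0 0 0) = Δ·Π!·Σ² = 20/1287  (sign -1)
sum: t=5:−1/11520 t=6:+1/86400 = -13/172800
3j²(4 6 4; -3 1 2) = Δ·Π!·Σ² = 13/660  (sign -1)
combine: 4πI² = 1053·20/1287·13/660 = 39/121
take √, sign +1: I = 0.16015286

0.160153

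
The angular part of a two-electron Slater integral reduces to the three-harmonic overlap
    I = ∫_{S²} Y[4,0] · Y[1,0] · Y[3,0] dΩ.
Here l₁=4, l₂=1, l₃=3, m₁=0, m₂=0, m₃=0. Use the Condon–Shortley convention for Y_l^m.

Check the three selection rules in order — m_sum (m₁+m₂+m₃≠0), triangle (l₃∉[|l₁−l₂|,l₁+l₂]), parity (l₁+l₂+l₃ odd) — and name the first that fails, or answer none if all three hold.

none

Σmᵢ = 0  ✓
l₃∈[|l₁−l₂|,l₁+l₂]=[3,5], have l₃=3  ✓
Σlᵢ = 8 ⇒ even  ✓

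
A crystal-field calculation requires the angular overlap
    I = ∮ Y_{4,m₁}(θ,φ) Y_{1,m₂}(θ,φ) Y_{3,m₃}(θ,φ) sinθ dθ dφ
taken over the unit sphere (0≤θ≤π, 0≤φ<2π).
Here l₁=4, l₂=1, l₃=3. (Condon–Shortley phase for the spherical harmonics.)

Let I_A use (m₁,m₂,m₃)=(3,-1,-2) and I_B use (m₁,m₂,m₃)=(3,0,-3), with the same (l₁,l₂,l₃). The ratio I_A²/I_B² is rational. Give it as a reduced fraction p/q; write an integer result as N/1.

Shared (l₁,l₂,l₃)=(4,1,3): N and (l;000)² cancel in I_A²/I_B².
A: Δ = 2!·6!·0!/9! = 1/252; Racah Σ t=0..0: t=0:+1/240 = 1/240; ⇒ 3j(4 1 3; 3 -1 -2)² = 1/12, sgn -1
B: Δ = 2!·6!·0!/9! = 1/252; Racah Σ t=1..1: t=1:−1/720 = -1/720; ⇒ 3j(4 1 3; 3 0 -3)² = 1/36, sgn -1
I_A²/I_B² = (1/12)/(1/36) = 3/1

3/1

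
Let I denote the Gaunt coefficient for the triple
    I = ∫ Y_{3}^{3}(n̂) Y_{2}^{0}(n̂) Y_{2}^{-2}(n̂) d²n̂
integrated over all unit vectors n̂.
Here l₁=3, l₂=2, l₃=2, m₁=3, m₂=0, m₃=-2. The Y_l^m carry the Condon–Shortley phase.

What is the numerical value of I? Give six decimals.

m-sum = 3 + 0 − 2 = 1 ≠ 0 ⇒ I = 0

0.000000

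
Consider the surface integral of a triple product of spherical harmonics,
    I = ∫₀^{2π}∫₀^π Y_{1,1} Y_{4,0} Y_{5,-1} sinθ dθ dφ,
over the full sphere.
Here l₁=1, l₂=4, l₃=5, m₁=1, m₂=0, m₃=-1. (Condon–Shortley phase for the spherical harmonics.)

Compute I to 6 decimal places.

-0.190188

Checks pass: Σm=0; 10 even; l₃=5∈[3,5].
(2·1+1)(2·4+1)(2·5+1) = 297
Δ: 0! 2! 8! / 11! → 1/495
sum: t=0:+1/576 = 1/576
3j²(1 4 5; 0 0 0) = Δ·Π!·Σ² = 5/99  (sign -1)
sum: t=0:+1/1152 = 1/1152
3j²(1 4 5; 1 0 -1) = Δ·Π!·Σ² = 1/33  (sign +1)
combine: 4πI² = 297·5/99·1/33 = 5/11
take √, sign -1: I = -0.19018827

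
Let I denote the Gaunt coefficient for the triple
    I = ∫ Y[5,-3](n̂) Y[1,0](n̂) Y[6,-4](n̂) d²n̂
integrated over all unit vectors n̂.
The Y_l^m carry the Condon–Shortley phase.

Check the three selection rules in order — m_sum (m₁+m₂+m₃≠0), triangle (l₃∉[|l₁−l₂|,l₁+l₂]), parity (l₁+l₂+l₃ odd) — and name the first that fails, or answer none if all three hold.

m_sum

m₁+m₂+m₃ = -3 + 0 − 4 = -7  ✗
triangle: |5−1|=4 ≤ l₃=6 ≤ 5+1=6
parity: l₁+l₂+l₃ = 12 is even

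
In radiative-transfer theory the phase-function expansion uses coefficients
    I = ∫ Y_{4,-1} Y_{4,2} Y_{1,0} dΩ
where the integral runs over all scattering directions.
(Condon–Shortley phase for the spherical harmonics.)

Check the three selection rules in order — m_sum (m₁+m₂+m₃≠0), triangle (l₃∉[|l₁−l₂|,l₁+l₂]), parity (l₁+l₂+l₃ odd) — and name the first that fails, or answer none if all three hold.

Σmᵢ = 1  ✗
l₃∈[|l₁−l₂|,l₁+l₂]=[0,8], have l₃=1
Σlᵢ = 9 ⇒ odd

m_sum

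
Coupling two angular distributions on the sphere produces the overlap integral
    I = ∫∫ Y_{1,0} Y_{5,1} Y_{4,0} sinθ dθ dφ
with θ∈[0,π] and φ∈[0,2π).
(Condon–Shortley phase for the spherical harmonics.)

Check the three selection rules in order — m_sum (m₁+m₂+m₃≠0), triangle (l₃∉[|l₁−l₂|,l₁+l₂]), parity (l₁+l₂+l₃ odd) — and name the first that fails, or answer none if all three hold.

Σmᵢ = 1  ✗
l₃∈[|l₁−l₂|,l₁+l₂]=[4,6], have l₃=4
Σlᵢ = 10 ⇒ even

m_sum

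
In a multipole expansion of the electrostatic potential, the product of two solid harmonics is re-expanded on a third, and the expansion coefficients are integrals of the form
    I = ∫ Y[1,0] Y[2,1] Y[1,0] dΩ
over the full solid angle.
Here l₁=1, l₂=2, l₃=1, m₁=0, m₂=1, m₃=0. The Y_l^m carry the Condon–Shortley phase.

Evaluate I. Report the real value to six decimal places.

0 + 1 + 0 = 1 ≠ 0: azimuthal integral kills it; I = 0

0.000000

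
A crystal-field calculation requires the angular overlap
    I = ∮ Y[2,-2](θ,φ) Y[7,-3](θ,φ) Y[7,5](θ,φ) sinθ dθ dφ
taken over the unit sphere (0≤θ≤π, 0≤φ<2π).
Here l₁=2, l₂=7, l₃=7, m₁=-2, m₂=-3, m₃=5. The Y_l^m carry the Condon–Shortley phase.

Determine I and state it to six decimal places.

Checks pass: Σm=0; 16 even; l₃=7∈[5,9].
(2·2+1)(2·7+1)(2·7+1) = 1125
Δ: 2! 2! 12! / 17! → 1/185640
sum: t=0:+1/2419200 t=1:−1/518400 t=2:+1/2419200 = -1/907200
3j²(2 7 7; 0 0 0) = Δ·Π!·Σ² = 56/3315  (sign +1)
sum: t=2:+1/29030400 = 1/29030400
3j²(2 7 7; -2 -3 5) = Δ·Π!·Σ² = 99/7735  (sign +1)
combine: 4πI² = 1125·56/3315·99/7735 = 11880/48841
take √, sign +1: I = 0.13912687

0.139127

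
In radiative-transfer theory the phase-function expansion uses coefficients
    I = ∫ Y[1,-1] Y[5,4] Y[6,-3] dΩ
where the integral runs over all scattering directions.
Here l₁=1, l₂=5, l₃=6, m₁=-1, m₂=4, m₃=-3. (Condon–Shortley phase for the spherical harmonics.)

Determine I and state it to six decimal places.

Rules hold: Σm=0, L=12 even, 4≤6≤6.
N = 3·11·13 = 429
Δ = 0!·2!·10!/13! = 1/858
Racah Σ t=0..0: t=0:+1/14400 = 1/14400
⇒ 3j(1 5 6; 0 0 0)² = 6/143, sgn +1
Racah Σ t=0..0: t=0:+1/725760 = 1/725760
⇒ 3j(1 5 6; -1 4 -3)² = 1/286, sgn -1
4πI² = N·(3j₀)²·(3jₘ)² = 9/143
I = -1·√(0.0629371/4π) = -0.07076985

-0.070770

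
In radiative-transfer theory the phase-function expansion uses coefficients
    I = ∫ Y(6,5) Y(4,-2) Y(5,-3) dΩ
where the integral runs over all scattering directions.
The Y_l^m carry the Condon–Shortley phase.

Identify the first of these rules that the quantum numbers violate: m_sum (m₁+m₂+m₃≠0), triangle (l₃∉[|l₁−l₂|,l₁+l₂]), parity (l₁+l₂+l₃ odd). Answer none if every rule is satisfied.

Σmᵢ = 0  ✓
l₃∈[|l₁−l₂|,l₁+l₂]=[2,10], have l₃=5  ✓
Σlᵢ = 15 ⇒ odd  ✗

parity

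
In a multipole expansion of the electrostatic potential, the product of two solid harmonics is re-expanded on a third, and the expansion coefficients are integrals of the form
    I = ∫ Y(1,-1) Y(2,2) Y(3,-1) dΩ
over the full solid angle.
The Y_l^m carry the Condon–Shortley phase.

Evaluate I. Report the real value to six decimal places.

-0.082589

m-sum 0 ✓  L=6 even ✓  1≤3≤3 ✓
Π(2lᵢ+1) = 3×5×7 = 105
triangle coeff Δ(1,2,3) = 1/105
Σ_t [0,0]: t=0:+1/4 = 1/4
(3j)²=3/35 [(1 2 3; 0 0 0)], sign=-1
Σ_t [0,0]: t=0:+1/48 = 1/48
(3j)²=1/105 [(1 2 3; -1 2 -1)], sign=+1
⇒ 4πI² = 3/35
I = (-1)√(3/35/(4π)) = -0.08258890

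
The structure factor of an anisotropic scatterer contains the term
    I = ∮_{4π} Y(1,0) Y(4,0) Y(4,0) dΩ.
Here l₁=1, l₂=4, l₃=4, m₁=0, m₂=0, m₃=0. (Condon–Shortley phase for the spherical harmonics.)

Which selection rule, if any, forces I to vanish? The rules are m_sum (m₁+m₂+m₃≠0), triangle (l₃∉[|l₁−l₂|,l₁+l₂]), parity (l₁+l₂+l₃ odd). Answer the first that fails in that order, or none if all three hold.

azimuthal sum: 0 + 0 + 0 = 0  ✓
3 ≤ 4 ≤ 5 (triangle on l)  ✓
L = 1 + 4 + 4 = 9 (odd)  ✗

parity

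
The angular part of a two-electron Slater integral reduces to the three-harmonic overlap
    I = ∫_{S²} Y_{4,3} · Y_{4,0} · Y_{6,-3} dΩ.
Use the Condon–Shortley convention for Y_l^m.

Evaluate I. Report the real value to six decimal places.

Checks pass: Σm=0; 14 even; l₃=6∈[0,8].
(2·4+1)(2·4+1)(2·6+1) = 1053
Δ: 2! 6! 6! / 15! → 1/1261260
sum: t=0:+1/4608 t=1:−1/1296 t=2:+1/4608 = -7/20736
3j²(4 4 6; 0 0 0) = Δ·Π!·Σ² = 20/1287  (sign -1)
sum: t=0:+1/11520 t=1:−1/25920 = 1/20736
3j²(4 4 6; 3 0 -3) = Δ·Π!·Σ² = 5/429  (sign -1)
combine: 4πI² = 1053·20/1287·5/429 = 300/1573
take √, sign +1: I = 0.12319450

0.123195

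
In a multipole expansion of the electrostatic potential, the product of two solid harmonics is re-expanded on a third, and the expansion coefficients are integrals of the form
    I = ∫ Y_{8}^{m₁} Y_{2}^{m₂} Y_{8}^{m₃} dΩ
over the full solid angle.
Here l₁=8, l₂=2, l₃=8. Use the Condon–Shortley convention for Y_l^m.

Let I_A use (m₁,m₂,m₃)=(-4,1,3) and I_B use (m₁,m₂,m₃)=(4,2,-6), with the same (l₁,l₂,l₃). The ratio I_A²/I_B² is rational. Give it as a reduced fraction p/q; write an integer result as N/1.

35/26

Same 8,2,8: normalisation and zero-m 3j drop out of the ratio.
A: Δ: 2! 14! 2! / 19! → 1/348840; sum: t=1:−1/479001600 t=2:+1/174182400 = 1/273715200; 3j²(8 2 8; -4 1 3) = Δ·Π!·Σ² = 49/3876  (sign -1)
B: Δ: 2! 14! 2! / 19! → 1/348840; sum: t=2:+1/3832012800 = 1/3832012800; 3j²(8 2 8; 4 2 -6) = Δ·Π!·Σ² = 91/9690  (sign +1)
I_A²/I_B² = (49/3876)/(91/9690) = 35/26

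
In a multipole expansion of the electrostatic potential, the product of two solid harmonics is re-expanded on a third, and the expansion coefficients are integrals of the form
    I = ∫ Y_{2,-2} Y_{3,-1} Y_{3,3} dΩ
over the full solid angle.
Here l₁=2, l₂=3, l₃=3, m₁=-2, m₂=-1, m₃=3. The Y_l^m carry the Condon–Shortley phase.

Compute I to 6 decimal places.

m-sum 0 ✓  L=8 even ✓  1≤3≤5 ✓
Π(2lᵢ+1) = 5×7×7 = 245
triangle coeff Δ(2,3,3) = 1/3780
Σ_t [0,2]: t=0:+1/24 t=1:−1/4 t=2:+1/24 = -1/6
(3j)²=4/105 [(2 3 3; 0 0 0)], sign=+1
Σ_t [2,2]: t=2:+1/96 = 1/96
(3j)²=1/42 [(2 3 3; -2 -1 3)], sign=+1
⇒ 4πI² = 2/9
I = (+1)√(2/9/(4π)) = 0.13298076

0.132981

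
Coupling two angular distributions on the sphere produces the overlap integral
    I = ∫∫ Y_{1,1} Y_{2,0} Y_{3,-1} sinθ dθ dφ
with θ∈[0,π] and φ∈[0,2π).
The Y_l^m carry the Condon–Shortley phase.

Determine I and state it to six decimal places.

Rules hold: Σm=0, L=6 even, 1≤3≤3.
N = 3·5·7 = 105
Δ = 0!·2!·4!/7! = 1/105
Racah Σ t=0..0: t=0:+1/4 = 1/4
⇒ 3j(1 2 3; 0 0 0)² = 3/35, sgn -1
Racah Σ t=0..0: t=0:+1/8 = 1/8
⇒ 3j(1 2 3; 1 0 -1)² = 2/35, sgn +1
4πI² = N·(3j₀)²·(3jₘ)² = 18/35
I = -1·√(0.514286/4π) = -0.20230066

-0.202301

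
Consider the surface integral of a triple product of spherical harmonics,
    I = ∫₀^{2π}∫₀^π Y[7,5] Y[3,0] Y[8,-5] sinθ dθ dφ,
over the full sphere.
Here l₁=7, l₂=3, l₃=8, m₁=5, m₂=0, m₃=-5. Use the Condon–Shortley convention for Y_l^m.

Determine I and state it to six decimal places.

Rules hold: Σm=0, L=18 even, 4≤8≤10.
N = 15·7·17 = 1785
Δ = 2!·12!·4!/19! = 1/5290740
Racah Σ t=0..2: t=0:+1/7257600 t=1:−1/2073600 t=2:+1/7257600 = -1/4838400
⇒ 3j(7 3 8; 0 0 0)² = 252/20995, sgn -1
Racah Σ t=0..2: t=0:+1/87091200 t=1:−1/159667200 t=2:+1/5748019200 = 31/5748019200
⇒ 3j(7 3 8; 5 0 -5)² = 961/135660, sgn -1
4πI² = N·(3j₀)²·(3jₘ)² = 60543/398905
I = +1·√(0.151773/4π) = 0.10989863

0.109899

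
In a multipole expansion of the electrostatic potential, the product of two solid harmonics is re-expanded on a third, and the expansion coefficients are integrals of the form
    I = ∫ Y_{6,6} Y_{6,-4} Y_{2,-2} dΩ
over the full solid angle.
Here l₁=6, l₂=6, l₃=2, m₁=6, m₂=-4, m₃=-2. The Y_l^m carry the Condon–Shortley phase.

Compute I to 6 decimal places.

Checks pass: Σm=0; 14 even; l₃=2∈[0,12].
(2·6+1)(2·6+1)(2·2+1) = 845
Δ: 10! 2! 2! / 15! → 1/90090
sum: t=4:+1/69120 t=5:−1/14400 t=6:+1/69120 = -7/172800
3j²(6 6 2; 0 0 0) = Δ·Π!·Σ² = 14/715  (sign -1)
sum: t=0:+1/14515200 = 1/14515200
3j²(6 6 2; 6 -4 -2) = Δ·Π!·Σ² = 2/455  (sign +1)
combine: 4πI² = 845·14/715·2/455 = 4/55
take √, sign -1: I = -0.07607531

-0.076075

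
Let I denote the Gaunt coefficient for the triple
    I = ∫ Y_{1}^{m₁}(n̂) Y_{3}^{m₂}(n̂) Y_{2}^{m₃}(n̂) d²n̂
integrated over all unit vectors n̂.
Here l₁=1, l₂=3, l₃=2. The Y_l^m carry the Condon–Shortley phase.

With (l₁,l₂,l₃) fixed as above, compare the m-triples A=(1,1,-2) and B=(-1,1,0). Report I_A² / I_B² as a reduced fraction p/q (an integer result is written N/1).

l's match ⇒ only the (l;m) 3-j factors differ between A and B.
A: triangle coeff Δ(1,3,2) = 1/105; Σ_t [0,0]: t=0:+1/48 = 1/48; (3j)²=1/105 [(1 3 2; 1 1 -2)], sign=+1
B: triangle coeff Δ(1,3,2) = 1/105; Σ_t [2,2]: t=2:+1/8 = 1/8; (3j)²=2/35 [(1 3 2; -1 1 0)], sign=+1
I_A²/I_B² = (1/105)/(2/35) = 1/6

1/6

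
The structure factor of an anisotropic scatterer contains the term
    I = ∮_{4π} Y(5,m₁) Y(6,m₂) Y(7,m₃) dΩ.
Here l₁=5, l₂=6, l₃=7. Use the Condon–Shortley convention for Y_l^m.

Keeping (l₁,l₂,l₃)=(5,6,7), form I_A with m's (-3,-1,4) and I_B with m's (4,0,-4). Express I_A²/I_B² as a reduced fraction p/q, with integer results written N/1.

Shared (l₁,l₂,l₃)=(5,6,7): N and (l;000)² cancel in I_A²/I_B².
A: Δ = 4!·6!·8!/19! = 1/174594420; Racah Σ t=2..4: t=2:+1/2073600 t=3:−1/1036800 t=4:+1/5806080 = -1/3225600; ⇒ 3j(5 6 7; -3 -1 4)² = 27/4199, sgn +1
B: Δ = 4!·6!·8!/19! = 1/174594420; Racah Σ t=0..1: t=0:+1/4147200 t=1:−1/3110400 = -1/12441600; ⇒ 3j(5 6 7; 4 0 -4)² = 7/4199, sgn +1
I_A²/I_B² = (27/4199)/(7/4199) = 27/7

27/7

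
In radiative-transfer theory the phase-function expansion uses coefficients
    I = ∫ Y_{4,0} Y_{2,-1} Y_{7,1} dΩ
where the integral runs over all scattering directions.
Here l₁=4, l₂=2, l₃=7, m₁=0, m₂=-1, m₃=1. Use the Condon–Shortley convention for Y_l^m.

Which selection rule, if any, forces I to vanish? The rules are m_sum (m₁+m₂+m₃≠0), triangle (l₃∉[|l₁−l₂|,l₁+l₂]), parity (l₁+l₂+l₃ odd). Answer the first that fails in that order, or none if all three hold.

m₁+m₂+m₃ = 0 − 1 + 1 = 0  ✓
triangle: |4−2|=2 ≤ l₃=7 ≤ 4+2=6  ✗
parity: l₁+l₂+l₃ = 13 is odd

triangle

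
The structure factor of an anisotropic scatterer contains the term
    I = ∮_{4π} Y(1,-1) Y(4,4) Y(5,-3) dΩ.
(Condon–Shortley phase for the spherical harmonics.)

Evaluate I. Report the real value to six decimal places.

-0.049106

m-sum 0 ✓  L=10 even ✓  3≤5≤5 ✓
Π(2lᵢ+1) = 3×9×11 = 297
triangle coeff Δ(1,4,5) = 1/495
Σ_t [0,0]: t=0:+1/576 = 1/576
(3j)²=5/99 [(1 4 5; 0 0 0)], sign=-1
Σ_t [0,0]: t=0:+1/80640 = 1/80640
(3j)²=1/495 [(1 4 5; -1 4 -3)], sign=+1
⇒ 4πI² = 1/33
I = (-1)√(1/33/(4π)) = -0.04910640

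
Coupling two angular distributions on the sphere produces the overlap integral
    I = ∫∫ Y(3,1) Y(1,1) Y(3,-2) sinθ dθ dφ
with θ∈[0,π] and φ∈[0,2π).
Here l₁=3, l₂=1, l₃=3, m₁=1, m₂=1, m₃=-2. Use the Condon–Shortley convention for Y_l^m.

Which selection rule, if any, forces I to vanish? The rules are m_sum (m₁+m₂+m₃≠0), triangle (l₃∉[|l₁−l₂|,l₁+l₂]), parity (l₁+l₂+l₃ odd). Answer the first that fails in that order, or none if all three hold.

Σmᵢ = 0  ✓
l₃∈[|l₁−l₂|,l₁+l₂]=[2,4], have l₃=3  ✓
Σlᵢ = 7 ⇒ odd  ✗

parity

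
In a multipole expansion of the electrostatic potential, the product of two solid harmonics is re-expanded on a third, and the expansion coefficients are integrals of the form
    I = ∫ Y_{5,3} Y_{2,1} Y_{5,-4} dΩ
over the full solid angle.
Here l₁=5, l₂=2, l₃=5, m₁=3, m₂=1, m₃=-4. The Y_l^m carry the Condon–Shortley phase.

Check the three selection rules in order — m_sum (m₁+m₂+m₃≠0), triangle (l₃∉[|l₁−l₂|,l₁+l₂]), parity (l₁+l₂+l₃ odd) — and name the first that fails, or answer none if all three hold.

azimuthal sum: 3 + 1 − 4 = 0  ✓
3 ≤ 5 ≤ 7 (triangle on l)  ✓
L = 5 + 2 + 5 = 12 (even)  ✓

none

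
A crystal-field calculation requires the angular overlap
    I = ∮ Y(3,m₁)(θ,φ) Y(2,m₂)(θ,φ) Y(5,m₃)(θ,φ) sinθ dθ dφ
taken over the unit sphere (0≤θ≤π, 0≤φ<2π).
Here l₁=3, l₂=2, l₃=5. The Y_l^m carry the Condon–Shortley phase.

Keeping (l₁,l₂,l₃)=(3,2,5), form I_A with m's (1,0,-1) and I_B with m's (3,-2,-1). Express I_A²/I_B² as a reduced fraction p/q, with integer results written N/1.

90/1

Same 3,2,5: normalisation and zero-m 3j drop out of the ratio.
A: Δ: 0! 6! 4! / 11! → 1/2310; sum: t=0:+1/192 = 1/192; 3j²(3 2 5; 1 0 -1) = Δ·Π!·Σ² = 3/77  (sign +1)
B: Δ: 0! 6! 4! / 11! → 1/2310; sum: t=0:+1/17280 = 1/17280; 3j²(3 2 5; 3 -2 -1) = Δ·Π!·Σ² = 1/2310  (sign +1)
I_A²/I_B² = (3/77)/(1/2310) = 90/1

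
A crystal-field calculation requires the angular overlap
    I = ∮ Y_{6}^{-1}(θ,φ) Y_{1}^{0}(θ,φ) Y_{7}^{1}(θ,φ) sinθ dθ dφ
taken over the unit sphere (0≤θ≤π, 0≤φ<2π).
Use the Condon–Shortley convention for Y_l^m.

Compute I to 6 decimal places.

-0.242415

Rules hold: Σm=0, L=14 even, 5≤7≤7.
N = 13·3·15 = 585
Δ = 0!·12!·2!/15! = 1/1365
Racah Σ t=0..0: t=0:+1/518400 = 1/518400
⇒ 3j(6 1 7; 0 0 0)² = 7/195, sgn -1
Racah Σ t=0..0: t=0:+1/604800 = 1/604800
⇒ 3j(6 1 7; -1 0 1)² = 16/455, sgn +1
4πI² = N·(3j₀)²·(3jₘ)² = 48/65
I = -1·√(0.738462/4π) = -0.24241473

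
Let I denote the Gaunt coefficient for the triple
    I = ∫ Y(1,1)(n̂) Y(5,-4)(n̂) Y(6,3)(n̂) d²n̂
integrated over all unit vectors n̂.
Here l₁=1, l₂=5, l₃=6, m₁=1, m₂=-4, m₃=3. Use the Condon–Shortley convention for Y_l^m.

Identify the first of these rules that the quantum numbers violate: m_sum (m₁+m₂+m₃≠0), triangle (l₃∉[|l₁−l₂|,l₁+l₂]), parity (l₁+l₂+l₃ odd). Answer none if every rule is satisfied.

none

m₁+m₂+m₃ = 1 − 4 + 3 = 0  ✓
triangle: |1−5|=4 ≤ l₃=6 ≤ 1+5=6  ✓
parity: l₁+l₂+l₃ = 12 is even  ✓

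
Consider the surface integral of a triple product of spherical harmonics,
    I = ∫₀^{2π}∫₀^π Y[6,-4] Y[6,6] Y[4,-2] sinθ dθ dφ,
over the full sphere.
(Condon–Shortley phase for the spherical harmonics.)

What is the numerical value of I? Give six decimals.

m-sum 0 ✓  L=16 even ✓  0≤4≤12 ✓
Π(2lᵢ+1) = 13×13×9 = 1521
triangle coeff Δ(6,6,4) = 1/15315300
Σ_t [2,6]: t=2:+1/829440 t=3:−1/25920 t=4:+1/9216 t=5:−1/25920 t=6:+1/829440 = 7/207360
(3j)²=28/2431 [(6 6 4; 0 0 0)], sign=+1
Σ_t [8,8]: t=8:+1/3870720 = 1/3870720
(3j)²=135/6188 [(6 6 4; -4 6 -2)], sign=+1
⇒ 4πI² = 1215/3179
I = (+1)√(1215/3179/(4π)) = 0.17439657

0.174397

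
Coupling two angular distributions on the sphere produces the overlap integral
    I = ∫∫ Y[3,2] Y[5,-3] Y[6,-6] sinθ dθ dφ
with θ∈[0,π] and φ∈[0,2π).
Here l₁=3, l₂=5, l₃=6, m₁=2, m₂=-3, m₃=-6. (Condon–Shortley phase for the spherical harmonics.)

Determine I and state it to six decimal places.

m-sum = 2 − 3 − 6 = -7 ≠ 0 ⇒ I = 0

0.000000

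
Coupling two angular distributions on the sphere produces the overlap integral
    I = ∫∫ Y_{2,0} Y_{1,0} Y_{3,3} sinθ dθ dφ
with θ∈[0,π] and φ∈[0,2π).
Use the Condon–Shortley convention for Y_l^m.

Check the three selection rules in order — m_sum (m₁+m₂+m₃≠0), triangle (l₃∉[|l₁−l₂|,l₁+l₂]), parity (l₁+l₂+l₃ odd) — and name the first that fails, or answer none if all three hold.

m_sum

Σmᵢ = 3  ✗
l₃∈[|l₁−l₂|,l₁+l₂]=[1,3], have l₃=3
Σlᵢ = 6 ⇒ even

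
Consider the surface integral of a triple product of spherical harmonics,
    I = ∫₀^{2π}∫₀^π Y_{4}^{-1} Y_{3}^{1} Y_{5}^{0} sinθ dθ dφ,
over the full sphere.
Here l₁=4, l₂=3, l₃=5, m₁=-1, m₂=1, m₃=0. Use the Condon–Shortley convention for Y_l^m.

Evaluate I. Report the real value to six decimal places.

-0.009577

Rules hold: Σm=0, L=12 even, 1≤5≤7.
N = 9·7·11 = 693
Δ = 2!·6!·4!/13! = 1/180180
Racah Σ t=0..2: t=0:+1/576 t=1:−1/144 t=2:+1/576 = -1/288
⇒ 3j(4 3 5; 0 0 0)² = 20/1001, sgn +1
Racah Σ t=0..2: t=0:+1/5760 t=1:−1/288 t=2:+1/288 = 1/5760
⇒ 3j(4 3 5; -1 1 0)² = 1/12012, sgn -1
4πI² = N·(3j₀)²·(3jₘ)² = 15/13013
I = -1·√(0.00115269/4π) = -0.00957750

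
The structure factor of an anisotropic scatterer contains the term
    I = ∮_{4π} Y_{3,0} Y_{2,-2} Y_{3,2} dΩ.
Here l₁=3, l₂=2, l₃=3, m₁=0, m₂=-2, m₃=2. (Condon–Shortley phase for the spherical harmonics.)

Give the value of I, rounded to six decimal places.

Checks pass: Σm=0; 8 even; l₃=3∈[1,5].
(2·3+1)(2·2+1)(2·3+1) = 245
Δ: 2! 4! 2! / 9! → 1/3780
sum: t=0:+1/24 t=1:−1/4 t=2:+1/24 = -1/6
3j²(3 2 3; 0 0 0) = Δ·Π!·Σ² = 4/105  (sign +1)
sum: t=0:+1/24 = 1/24
3j²(3 2 3; 0 -2 2) = Δ·Π!·Σ² = 1/21  (sign -1)
combine: 4πI² = 245·4/105·1/21 = 4/9
take √, sign -1: I = -0.18806319

-0.188063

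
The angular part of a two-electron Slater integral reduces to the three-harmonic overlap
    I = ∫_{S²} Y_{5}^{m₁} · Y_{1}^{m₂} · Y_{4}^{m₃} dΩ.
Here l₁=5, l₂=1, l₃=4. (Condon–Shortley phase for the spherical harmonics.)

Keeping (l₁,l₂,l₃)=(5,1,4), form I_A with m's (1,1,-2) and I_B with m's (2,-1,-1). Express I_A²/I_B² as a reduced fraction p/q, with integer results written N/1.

2/7

Shared (l₁,l₂,l₃)=(5,1,4): N and (l;000)² cancel in I_A²/I_B².
A: Δ = 2!·8!·0!/11! = 1/495; Racah Σ t=2..2: t=2:+1/2880 = 1/2880; ⇒ 3j(5 1 4; 1 1 -2)² = 2/165, sgn +1
B: Δ = 2!·8!·0!/11! = 1/495; Racah Σ t=0..0: t=0:+1/1440 = 1/1440; ⇒ 3j(5 1 4; 2 -1 -1)² = 7/165, sgn -1
I_A²/I_B² = (2/165)/(7/165) = 2/7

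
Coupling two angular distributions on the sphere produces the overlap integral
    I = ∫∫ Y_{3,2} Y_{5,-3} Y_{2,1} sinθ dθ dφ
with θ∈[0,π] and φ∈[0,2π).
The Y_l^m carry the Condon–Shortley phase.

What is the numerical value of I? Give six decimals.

-0.253584

Checks pass: Σm=0; 10 even; l₃=2∈[2,8].
(2·3+1)(2·5+1)(2·2+1) = 385
Δ: 6! 0! 4! / 11! → 1/2310
sum: t=3:−1/144 = -1/144
3j²(3 5 2; 0 0 0) = Δ·Π!·Σ² = 10/231  (sign -1)
sum: t=1:−1/720 = -1/720
3j²(3 5 2; 2 -3 1) = Δ·Π!·Σ² = 8/165  (sign +1)
combine: 4πI² = 385·10/231·8/165 = 80/99
take √, sign -1: I = -0.25358436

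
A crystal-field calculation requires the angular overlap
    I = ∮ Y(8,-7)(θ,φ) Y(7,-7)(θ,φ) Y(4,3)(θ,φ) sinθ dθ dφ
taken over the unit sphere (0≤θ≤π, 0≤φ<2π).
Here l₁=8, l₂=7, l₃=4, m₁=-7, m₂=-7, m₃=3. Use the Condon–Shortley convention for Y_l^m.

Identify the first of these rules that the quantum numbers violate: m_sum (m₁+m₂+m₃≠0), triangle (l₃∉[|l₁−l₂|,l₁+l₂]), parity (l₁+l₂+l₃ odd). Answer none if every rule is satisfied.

Σmᵢ = -11  ✗
l₃∈[|l₁−l₂|,l₁+l₂]=[1,15], have l₃=4
Σlᵢ = 19 ⇒ odd

m_sum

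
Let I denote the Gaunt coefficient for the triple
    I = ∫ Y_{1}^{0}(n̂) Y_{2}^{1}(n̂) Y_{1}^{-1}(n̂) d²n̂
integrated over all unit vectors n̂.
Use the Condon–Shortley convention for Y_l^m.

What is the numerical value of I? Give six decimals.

-0.218510

Rules hold: Σm=0, L=4 even, 1≤1≤3.
N = 3·5·3 = 45
Δ = 2!·0!·2!/5! = 1/30
Racah Σ t=1..1: t=1:−1/1 = -1/1
⇒ 3j(1 2 1; 0 0 0)² = 2/15, sgn +1
Racah Σ t=1..1: t=1:−1/2 = -1/2
⇒ 3j(1 2 1; 0 1 -1)² = 1/10, sgn -1
4πI² = N·(3j₀)²·(3jₘ)² = 3/5
I = -1·√(0.6/4π) = -0.21850969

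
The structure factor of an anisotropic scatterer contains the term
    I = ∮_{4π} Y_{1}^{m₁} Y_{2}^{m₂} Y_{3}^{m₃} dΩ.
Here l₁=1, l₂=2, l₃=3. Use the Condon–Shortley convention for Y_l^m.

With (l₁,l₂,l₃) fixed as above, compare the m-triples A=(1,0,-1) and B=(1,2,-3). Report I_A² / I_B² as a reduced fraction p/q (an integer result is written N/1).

2/5

l's match ⇒ only the (l;m) 3-j factors differ between A and B.
A: triangle coeff Δ(1,2,3) = 1/105; Σ_t [0,0]: t=0:+1/8 = 1/8; (3j)²=2/35 [(1 2 3; 1 0 -1)], sign=+1
B: triangle coeff Δ(1,2,3) = 1/105; Σ_t [0,0]: t=0:+1/48 = 1/48; (3j)²=1/7 [(1 2 3; 1 2 -3)], sign=+1
I_A²/I_B² = (2/35)/(1/7) = 2/5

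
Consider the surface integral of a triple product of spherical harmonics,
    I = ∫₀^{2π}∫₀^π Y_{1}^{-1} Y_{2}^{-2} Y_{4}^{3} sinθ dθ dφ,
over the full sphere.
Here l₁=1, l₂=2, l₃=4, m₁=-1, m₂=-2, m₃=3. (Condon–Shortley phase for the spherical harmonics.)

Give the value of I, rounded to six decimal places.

triangle: need 1≤l₃≤3, have 4; I=0

0.000000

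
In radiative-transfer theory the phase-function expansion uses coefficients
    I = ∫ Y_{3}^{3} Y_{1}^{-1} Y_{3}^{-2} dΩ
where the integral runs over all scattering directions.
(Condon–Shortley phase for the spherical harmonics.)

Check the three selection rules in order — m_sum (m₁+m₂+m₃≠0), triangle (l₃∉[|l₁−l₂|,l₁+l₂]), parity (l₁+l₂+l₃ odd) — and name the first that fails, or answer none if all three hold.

parity

azimuthal sum: 3 − 1 − 2 = 0  ✓
2 ≤ 3 ≤ 4 (triangle on l)  ✓
L = 3 + 1 + 3 = 7 (odd)  ✗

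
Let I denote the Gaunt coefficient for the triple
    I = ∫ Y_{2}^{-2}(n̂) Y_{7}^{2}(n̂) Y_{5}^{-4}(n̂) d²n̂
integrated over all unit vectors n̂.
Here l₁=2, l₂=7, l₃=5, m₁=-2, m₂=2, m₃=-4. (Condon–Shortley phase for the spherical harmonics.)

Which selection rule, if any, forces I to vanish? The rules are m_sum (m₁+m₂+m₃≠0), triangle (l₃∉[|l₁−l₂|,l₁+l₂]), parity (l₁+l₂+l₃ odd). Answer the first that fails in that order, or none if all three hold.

Σmᵢ = -4  ✗
l₃∈[|l₁−l₂|,l₁+l₂]=[5,9], have l₃=5
Σlᵢ = 14 ⇒ even

m_sum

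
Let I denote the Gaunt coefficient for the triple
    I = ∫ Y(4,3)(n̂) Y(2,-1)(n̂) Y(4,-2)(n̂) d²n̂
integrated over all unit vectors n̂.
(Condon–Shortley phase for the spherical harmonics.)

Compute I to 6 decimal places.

-0.187702

Checks pass: Σm=0; 10 even; l₃=4∈[2,6].
(2·4+1)(2·2+1)(2·4+1) = 405
Δ: 2! 6! 2! / 11! → 1/13860
sum: t=0:+1/192 t=1:−1/36 t=2:+1/192 = -5/288
3j²(4 2 4; 0 0 0) = Δ·Π!·Σ² = 20/693  (sign -1)
sum: t=0:+1/240 t=1:−1/1440 = 1/288
3j²(4 2 4; 3 -1 -2) = Δ·Π!·Σ² = 5/132  (sign +1)
combine: 4πI² = 405·20/693·5/132 = 375/847
take √, sign -1: I = -0.18770204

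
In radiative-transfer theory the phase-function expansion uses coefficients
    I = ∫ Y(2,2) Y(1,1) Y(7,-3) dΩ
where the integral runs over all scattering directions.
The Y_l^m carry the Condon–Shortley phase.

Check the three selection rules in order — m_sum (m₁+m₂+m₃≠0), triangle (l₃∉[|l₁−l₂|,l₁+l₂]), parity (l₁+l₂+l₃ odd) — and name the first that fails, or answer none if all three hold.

azimuthal sum: 2 + 1 − 3 = 0  ✓
1 ≤ 7 ≤ 3 (triangle on l)  ✗
L = 2 + 1 + 7 = 10 (even)

triangle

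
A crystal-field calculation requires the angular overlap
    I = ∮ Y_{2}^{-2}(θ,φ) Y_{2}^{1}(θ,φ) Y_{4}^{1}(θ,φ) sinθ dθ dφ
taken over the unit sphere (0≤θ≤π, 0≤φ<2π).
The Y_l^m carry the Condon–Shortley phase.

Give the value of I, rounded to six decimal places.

m-sum 0 ✓  L=8 even ✓  0≤4≤4 ✓
Π(2lᵢ+1) = 5×5×9 = 225
triangle coeff Δ(2,2,4) = 1/630
Σ_t [0,0]: t=0:+1/16 = 1/16
(3j)²=2/35 [(2 2 4; 0 0 0)], sign=+1
Σ_t [0,0]: t=0:+1/144 = 1/144
(3j)²=1/126 [(2 2 4; -2 1 1)], sign=-1
⇒ 4πI² = 5/49
I = (-1)√(5/49/(4π)) = -0.09011188

-0.090112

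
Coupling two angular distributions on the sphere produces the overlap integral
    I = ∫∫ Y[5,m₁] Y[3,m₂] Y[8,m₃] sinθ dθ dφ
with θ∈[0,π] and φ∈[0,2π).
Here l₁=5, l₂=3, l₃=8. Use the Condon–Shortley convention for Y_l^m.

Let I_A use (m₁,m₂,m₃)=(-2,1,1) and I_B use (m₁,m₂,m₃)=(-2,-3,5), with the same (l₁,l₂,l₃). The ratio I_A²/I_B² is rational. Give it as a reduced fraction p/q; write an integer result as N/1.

105/143

l's match ⇒ only the (l;m) 3-j factors differ between A and B.
A: triangle coeff Δ(5,3,8) = 1/136136; Σ_t [0,0]: t=0:+1/1451520 = 1/1451520; (3j)²=45/4862 [(5 3 8; -2 1 1)], sign=-1
B: triangle coeff Δ(5,3,8) = 1/136136; Σ_t [0,0]: t=0:+1/21772800 = 1/21772800; (3j)²=3/238 [(5 3 8; -2 -3 5)], sign=-1
I_A²/I_B² = (45/4862)/(3/238) = 105/143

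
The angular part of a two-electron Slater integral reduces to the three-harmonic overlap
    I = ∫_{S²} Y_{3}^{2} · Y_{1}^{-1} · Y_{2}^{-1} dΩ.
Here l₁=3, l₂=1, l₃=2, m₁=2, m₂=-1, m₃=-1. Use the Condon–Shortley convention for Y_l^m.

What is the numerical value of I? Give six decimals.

0.261169

Checks pass: Σm=0; 6 even; l₃=2∈[2,4].
(2·3+1)(2·1+1)(2·2+1) = 105
Δ: 2! 4! 0! / 7! → 1/105
sum: t=1:−1/4 = -1/4
3j²(3 1 2; 0 0 0) = Δ·Π!·Σ² = 3/35  (sign -1)
sum: t=0:+1/12 = 1/12
3j²(3 1 2; 2 -1 -1) = Δ·Π!·Σ² = 2/21  (sign -1)
combine: 4πI² = 105·3/35·2/21 = 6/7
take √, sign +1: I = 0.26116903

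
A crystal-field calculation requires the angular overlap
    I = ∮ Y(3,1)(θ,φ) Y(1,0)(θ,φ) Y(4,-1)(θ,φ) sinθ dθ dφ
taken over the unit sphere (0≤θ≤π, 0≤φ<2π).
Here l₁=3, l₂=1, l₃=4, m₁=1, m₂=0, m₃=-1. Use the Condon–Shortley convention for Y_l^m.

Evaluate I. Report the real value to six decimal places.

-0.238414

m-sum 0 ✓  L=8 even ✓  2≤4≤4 ✓
Π(2lᵢ+1) = 7×3×9 = 189
triangle coeff Δ(3,1,4) = 1/252
Σ_t [0,0]: t=0:+1/36 = 1/36
(3j)²=4/63 [(3 1 4; 0 0 0)], sign=+1
Σ_t [0,0]: t=0:+1/48 = 1/48
(3j)²=5/84 [(3 1 4; 1 0 -1)], sign=-1
⇒ 4πI² = 5/7
I = (-1)√(5/7/(4π)) = -0.23841361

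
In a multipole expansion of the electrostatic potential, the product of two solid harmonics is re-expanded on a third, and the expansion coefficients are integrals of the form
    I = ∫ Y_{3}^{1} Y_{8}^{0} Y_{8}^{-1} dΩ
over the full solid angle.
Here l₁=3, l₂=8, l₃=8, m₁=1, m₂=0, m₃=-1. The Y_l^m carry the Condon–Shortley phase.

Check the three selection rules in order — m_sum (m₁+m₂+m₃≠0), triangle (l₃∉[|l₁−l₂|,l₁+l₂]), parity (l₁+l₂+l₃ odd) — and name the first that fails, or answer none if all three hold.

Σmᵢ = 0  ✓
l₃∈[|l₁−l₂|,l₁+l₂]=[5,11], have l₃=8  ✓
Σlᵢ = 19 ⇒ odd  ✗

parity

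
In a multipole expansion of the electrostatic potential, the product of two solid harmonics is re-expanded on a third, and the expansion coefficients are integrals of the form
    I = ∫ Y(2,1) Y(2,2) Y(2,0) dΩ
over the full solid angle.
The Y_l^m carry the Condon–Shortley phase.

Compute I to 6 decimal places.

0.000000

Σmᵢ = 3 ≠ 0, so the φ-integral vanishes; I = 0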